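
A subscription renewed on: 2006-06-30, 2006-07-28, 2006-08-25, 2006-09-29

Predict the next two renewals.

Every date is a Friday; gaps 28, 28, 35 days.
Each is the last Friday of its month (at least one falls on the 29th or later, ruling out '4th Friday').
October 2006 ends with Friday 2006-10-27.
November 2006 ends with Friday 2006-11-24.

2006-10-27, 2006-11-24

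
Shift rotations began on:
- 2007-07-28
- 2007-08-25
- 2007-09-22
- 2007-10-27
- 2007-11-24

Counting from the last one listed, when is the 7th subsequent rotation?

2008-06-28

Gaps: 28, 28, 35, 28 days — a mix of 28 and 35. Every date is a Saturday.
Each is the 4th Saturday of its month.
4th Saturday of December 2007: 2007-12-22.
January 2008 — 4th Saturday is 2008-01-26.
February 2008 — 4th Saturday is 2008-02-23.
March 2008 — 4th Saturday is 2008-03-22.
4th Saturday of April 2008: 2008-04-26.
May 2008 — 4th Saturday is 2008-05-24.
4th Saturday of June 2008: 2008-06-28.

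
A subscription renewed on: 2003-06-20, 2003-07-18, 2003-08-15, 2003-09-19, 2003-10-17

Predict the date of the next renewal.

Gaps: 28, 28, 35, 28 days — a mix of 28 and 35. Every date is a Friday.
Each is the 3rd Friday of its month.
3rd Friday of November 2003: 2003-11-21.

2003-11-21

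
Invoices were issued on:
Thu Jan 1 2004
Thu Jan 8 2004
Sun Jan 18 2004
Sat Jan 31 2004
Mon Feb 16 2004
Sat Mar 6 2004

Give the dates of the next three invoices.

Sun Mar 28 2004, Thu Apr 22 2004, Thu May 20 2004

Gaps: 7, 10, 13, 16, 19 days — each gap is 3 larger than the previous one.
Next gap: 22 days. Sat Mar 6 2004 + 22 days = Sun Mar 28 2004.
Next gap: 25 days. Sun Mar 28 2004 + 25 days = Thu Apr 22 2004.
Next gap: 28 days. Thu Apr 22 2004 + 28 days = Thu May 20 2004.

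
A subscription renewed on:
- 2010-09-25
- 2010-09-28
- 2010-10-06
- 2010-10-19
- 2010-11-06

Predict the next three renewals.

2010-11-29, 2010-12-27, 2011-01-29

Intervals are 3, 8, 13, 18 days — an arithmetic progression with common difference 5.
Next gap: 23 days. 2010-11-06 + 23 days = 2010-11-29.
Next gap: 28 days. 2010-11-29 + 28 days = 2010-12-27.
Next gap: 33 days. 2010-12-27 + 33 days = 2011-01-29.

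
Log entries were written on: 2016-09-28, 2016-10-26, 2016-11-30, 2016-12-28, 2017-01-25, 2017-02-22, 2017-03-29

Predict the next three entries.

2017-04-26, 2017-05-31, 2017-06-28

All Wednesdays; the gaps (28, 35, 28, 28, 28, 35) vary with month length.
This is the last Wednesday of each month.
April 2017 ends with Wednesday 2017-04-26.
Last Wednesday of May 2017: 2017-05-31.
Last Wednesday of June 2017: 2017-06-28.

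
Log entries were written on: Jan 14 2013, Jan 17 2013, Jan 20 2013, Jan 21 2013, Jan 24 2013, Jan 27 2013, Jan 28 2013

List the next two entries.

The gap pattern 3, 3, 1, 3, 3, 1 repeats every 3 events.
These are the Mondays, Thursdays and Sundays of each week.
Next Thursday: Jan 31 2013.
The following Sunday is Feb 3 2013.

Jan 31 2013, Feb 3 2013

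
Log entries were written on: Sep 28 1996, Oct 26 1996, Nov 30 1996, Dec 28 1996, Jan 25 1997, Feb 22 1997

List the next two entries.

Mar 29 1997, Apr 26 1997

Every date is a Saturday; gaps 28, 35, 28, 28, 28 days.
Each is the last Saturday of its month (at least one falls on the 29th or later, ruling out '4th Saturday').
Last Saturday of March 1997: Mar 29 1997.
Last Saturday of April 1997: Apr 26 1997.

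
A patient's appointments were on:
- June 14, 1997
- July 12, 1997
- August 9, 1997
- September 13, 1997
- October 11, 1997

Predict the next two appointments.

These are Saturdays at 28- or 35-day spacing (28, 28, 35, 28).
The pattern: 2nd Saturday of the month.
2nd Saturday of November 1997: November 8, 1997.
December 1997 — 2nd Saturday is December 13, 1997.

November 8, 1997; December 13, 1997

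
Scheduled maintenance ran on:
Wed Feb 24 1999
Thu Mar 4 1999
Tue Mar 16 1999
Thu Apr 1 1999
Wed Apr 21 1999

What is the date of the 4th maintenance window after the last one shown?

Gaps: 8, 12, 16, 20 days — each gap is 4 larger than the previous one.
Next gap: 24 days. Wed Apr 21 1999 + 24 days = Sat May 15 1999.
Next gap: 28 days. Sat May 15 1999 + 28 days = Sat Jun 12 1999.
Next gap: 32 days. Sat Jun 12 1999 + 32 days = Wed Jul 14 1999.
Next gap: 36 days. Wed Jul 14 1999 + 36 days = Thu Aug 19 1999.

Thu Aug 19 1999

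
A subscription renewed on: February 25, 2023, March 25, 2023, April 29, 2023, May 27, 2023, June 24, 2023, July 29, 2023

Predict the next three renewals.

August 26, 2023; September 30, 2023; October 28, 2023

All Saturdays; the gaps (28, 35, 28, 28, 35) vary with month length.
This is the last Saturday of each month.
Last Saturday of August 2023: August 26, 2023.
September 2023 ends with Saturday September 30, 2023.
Last Saturday of October 2023: October 28, 2023.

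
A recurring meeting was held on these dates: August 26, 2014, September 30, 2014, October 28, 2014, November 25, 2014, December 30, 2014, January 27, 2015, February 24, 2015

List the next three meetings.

Every date is a Tuesday; gaps 35, 28, 28, 35, 28, 28 days.
Each is the last Tuesday of its month (at least one falls on the 29th or later, ruling out '4th Tuesday').
Last Tuesday of March 2015: March 31, 2015.
April 2015 ends with Tuesday April 28, 2015.
May 2015 ends with Tuesday May 26, 2015.

March 31, 2015; April 28, 2015; May 26, 2015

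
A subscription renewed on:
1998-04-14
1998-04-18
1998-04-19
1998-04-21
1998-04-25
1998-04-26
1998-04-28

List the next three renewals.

1998-05-02, 1998-05-03, 1998-05-05

The gap pattern 4, 1, 2, 4, 1, 2 repeats every 3 events.
These are the Tuesdays, Saturdays and Sundays of each week.
Next Saturday: 1998-05-02.
The following Sunday is 1998-05-03.
The following Tuesday is 1998-05-05.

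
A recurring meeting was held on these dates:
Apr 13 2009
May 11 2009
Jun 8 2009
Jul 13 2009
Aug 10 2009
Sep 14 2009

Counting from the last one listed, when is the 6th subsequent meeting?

Mar 8 2010

Gaps: 28, 28, 35, 28, 35 days — a mix of 28 and 35. Every date is a Monday.
Each is the 2nd Monday of its month.
2nd Monday of October 2009: Oct 12 2009.
2nd Monday of November 2009: Nov 9 2009.
December 2009 — 2nd Monday is Dec 14 2009.
January 2010 — 2nd Monday is Jan 11 2010.
2nd Monday of February 2010: Feb 8 2010.
March 2010 — 2nd Monday is Mar 8 2010.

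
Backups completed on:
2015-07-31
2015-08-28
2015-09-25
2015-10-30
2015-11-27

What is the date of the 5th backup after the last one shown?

2016-04-29

Every date is a Friday; gaps 28, 28, 35, 28 days.
Each is the last Friday of its month (at least one falls on the 29th or later, ruling out '4th Friday').
December 2015 ends with Friday 2015-12-25.
January 2016 ends with Friday 2016-01-29.
Last Friday of February 2016: 2016-02-26.
March 2016 ends with Friday 2016-03-25.
April 2016 ends with Friday 2016-04-29.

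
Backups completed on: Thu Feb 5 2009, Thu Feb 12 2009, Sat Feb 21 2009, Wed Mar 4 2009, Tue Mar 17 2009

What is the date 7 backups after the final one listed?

Tue Aug 11 2009

Intervals are 7, 9, 11, 13 days — an arithmetic progression with common difference 2.
Next gap: 15 days. Tue Mar 17 2009 + 15 days = Wed Apr 1 2009.
Next gap: 17 days. Wed Apr 1 2009 + 17 days = Sat Apr 18 2009.
Next gap: 19 days. Sat Apr 18 2009 + 19 days = Thu May 7 2009.
Next gap: 21 days. Thu May 7 2009 + 21 days = Thu May 28 2009.
Next gap: 23 days. Thu May 28 2009 + 23 days = Sat Jun 20 2009.
Next gap: 25 days. Sat Jun 20 2009 + 25 days = Wed Jul 15 2009.
Next gap: 27 days. Wed Jul 15 2009 + 27 days = Tue Aug 11 2009.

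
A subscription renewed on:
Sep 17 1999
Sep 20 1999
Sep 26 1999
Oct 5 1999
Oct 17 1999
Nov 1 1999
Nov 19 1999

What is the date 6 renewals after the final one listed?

Intervals are 3, 6, 9, 12, 15, 18 days — an arithmetic progression with common difference 3.
Next gap: 21 days. Nov 19 1999 + 21 days = Dec 10 1999.
Next gap: 24 days. Dec 10 1999 + 24 days = Jan 3 2000.
Next gap: 27 days. Jan 3 2000 + 27 days = Jan 30 2000.
Next gap: 30 days. Jan 30 2000 + 30 days = Feb 29 2000.
Next gap: 33 days. Feb 29 2000 + 33 days = Apr 2 2000.
Next gap: 36 days. Apr 2 2000 + 36 days = May 8 2000.

May 8 2000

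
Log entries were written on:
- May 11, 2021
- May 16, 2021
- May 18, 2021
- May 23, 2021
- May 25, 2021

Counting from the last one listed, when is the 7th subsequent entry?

Gaps: 5, 2, 5, 2 days — not constant, but cyclic with period 2.
The events fall on every Tuesday and Sunday.
The following Sunday is May 30, 2021.
Next Tuesday: June 1, 2021.
The following Sunday is June 6, 2021.
Next Tuesday: June 8, 2021.
Next Sunday: June 13, 2021.
Next Tuesday: June 15, 2021.
The following Sunday is June 20, 2021.

June 20, 2021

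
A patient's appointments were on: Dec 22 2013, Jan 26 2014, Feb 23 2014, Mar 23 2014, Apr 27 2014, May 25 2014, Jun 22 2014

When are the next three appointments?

Gaps: 35, 28, 28, 35, 28, 28 days — a mix of 28 and 35. Every date is a Sunday.
Each is the 4th Sunday of its month.
4th Sunday of July 2014: Jul 27 2014.
4th Sunday of August 2014: Aug 24 2014.
4th Sunday of September 2014: Sep 28 2014.

Jul 27 2014, Aug 24 2014, Sep 28 2014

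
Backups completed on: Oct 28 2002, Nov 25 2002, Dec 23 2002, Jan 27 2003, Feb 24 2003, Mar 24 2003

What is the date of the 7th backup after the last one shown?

These are Mondays at 28- or 35-day spacing (28, 28, 35, 28, 28).
The pattern: 4th Monday of the month.
4th Monday of April 2003: Apr 28 2003.
May 2003 — 4th Monday is May 26 2003.
4th Monday of June 2003: Jun 23 2003.
July 2003 — 4th Monday is Jul 28 2003.
August 2003 — 4th Monday is Aug 25 2003.
4th Monday of September 2003: Sep 22 2003.
October 2003 — 4th Monday is Oct 27 2003.

Oct 27 2003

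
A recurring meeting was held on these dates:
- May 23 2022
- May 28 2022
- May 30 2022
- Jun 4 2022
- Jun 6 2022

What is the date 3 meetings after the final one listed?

Gaps: 5, 2, 5, 2 days — not constant, but cyclic with period 2.
The events fall on every Monday and Saturday.
Next Saturday: Jun 11 2022.
Next Monday: Jun 13 2022.
The following Saturday is Jun 18 2022.

Jun 18 2022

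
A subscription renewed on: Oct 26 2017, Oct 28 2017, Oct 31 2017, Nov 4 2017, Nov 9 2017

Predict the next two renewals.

Nov 15 2017, Nov 22 2017

The spacing grows by 1 each time: 2, 3, 4, 5 days.
Next gap: 6 days. Nov 9 2017 + 6 days = Nov 15 2017.
Next gap: 7 days. Nov 15 2017 + 7 days = Nov 22 2017.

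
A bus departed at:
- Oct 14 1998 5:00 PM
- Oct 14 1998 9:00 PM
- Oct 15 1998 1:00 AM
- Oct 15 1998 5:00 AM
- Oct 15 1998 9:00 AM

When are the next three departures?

Gaps: 4, 4, 4, 4 hours — each event is 4 hours after the previous one.
Oct 15 1998 9:00 AM + 4 h = Oct 15 1998 1:00 PM.
Oct 15 1998 1:00 PM + 4 h = Oct 15 1998 5:00 PM.
Oct 15 1998 5:00 PM + 4 h = Oct 15 1998 9:00 PM.

Oct 15 1998 1:00 PM, Oct 15 1998 5:00 PM, Oct 15 1998 9:00 PM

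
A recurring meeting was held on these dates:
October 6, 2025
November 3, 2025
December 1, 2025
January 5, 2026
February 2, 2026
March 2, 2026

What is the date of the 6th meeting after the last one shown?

September 7, 2026

Gaps: 28, 28, 35, 28, 28 days — a mix of 28 and 35. Every date is a Monday.
Each is the 1st Monday of its month.
April 2026 — 1st Monday is April 6, 2026.
May 2026 — 1st Monday is May 4, 2026.
1st Monday of June 2026: June 1, 2026.
1st Monday of July 2026: July 6, 2026.
1st Monday of August 2026: August 3, 2026.
1st Monday of September 2026: September 7, 2026.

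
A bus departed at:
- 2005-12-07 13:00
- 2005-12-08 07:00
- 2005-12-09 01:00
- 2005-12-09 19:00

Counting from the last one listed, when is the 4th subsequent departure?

Gaps: 18, 18, 18 hours — each event is 18 hours after the previous one.
2005-12-09 19:00 + 18 h = 2005-12-10 13:00.
2005-12-10 13:00 + 18 h = 2005-12-11 07:00.
2005-12-11 07:00 + 18 h = 2005-12-12 01:00.
2005-12-12 01:00 + 18 h = 2005-12-12 19:00.

2005-12-12 19:00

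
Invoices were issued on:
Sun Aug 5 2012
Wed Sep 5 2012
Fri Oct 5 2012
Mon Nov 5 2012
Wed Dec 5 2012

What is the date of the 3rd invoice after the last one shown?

The day-of-month is always 5 (31, 30, 31, 30 days between events).
So this recurs on the 5th of each month.
Next: January 2013 → Sat Jan 5 2013.
February 2013: Tue Feb 5 2013.
Next: March 2013 → Tue Mar 5 2013.

Tue Mar 5 2013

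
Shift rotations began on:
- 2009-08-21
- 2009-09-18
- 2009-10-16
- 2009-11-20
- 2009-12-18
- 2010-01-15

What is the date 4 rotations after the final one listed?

All dates are Fridays, 28, 28, 35, 28, 28 days apart.
Specifically, the 3rd Friday of each month.
February 2010 — 3rd Friday is 2010-02-19.
3rd Friday of March 2010: 2010-03-19.
April 2010 — 3rd Friday is 2010-04-16.
3rd Friday of May 2010: 2010-05-21.

2010-05-21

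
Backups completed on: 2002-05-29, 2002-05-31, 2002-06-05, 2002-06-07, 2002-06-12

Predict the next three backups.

2002-06-14, 2002-06-19, 2002-06-21

Every event lands on a Wednesday or Friday (gaps cycle 2, 5, 2, 5).
So the schedule is: every Wednesday and Friday.
The following Friday is 2002-06-14.
The following Wednesday is 2002-06-19.
The following Friday is 2002-06-21.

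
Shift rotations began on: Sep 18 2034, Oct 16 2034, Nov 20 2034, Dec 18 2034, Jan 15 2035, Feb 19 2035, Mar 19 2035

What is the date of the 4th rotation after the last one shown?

Jul 16 2035

Gaps: 28, 35, 28, 28, 35, 28 days — a mix of 28 and 35. Every date is a Monday.
Each is the 3rd Monday of its month.
April 2035 — 3rd Monday is Apr 16 2035.
May 2035 — 3rd Monday is May 21 2035.
June 2035 — 3rd Monday is Jun 18 2035.
3rd Monday of July 2035: Jul 16 2035.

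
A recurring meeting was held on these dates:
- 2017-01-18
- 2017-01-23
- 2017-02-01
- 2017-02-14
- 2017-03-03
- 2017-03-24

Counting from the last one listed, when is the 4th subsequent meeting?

2017-07-26

The spacing grows by 4 each time: 5, 9, 13, 17, 21 days.
Next gap: 25 days. 2017-03-24 + 25 days = 2017-04-18.
Next gap: 29 days. 2017-04-18 + 29 days = 2017-05-17.
Next gap: 33 days. 2017-05-17 + 33 days = 2017-06-19.
Next gap: 37 days. 2017-06-19 + 37 days = 2017-07-26.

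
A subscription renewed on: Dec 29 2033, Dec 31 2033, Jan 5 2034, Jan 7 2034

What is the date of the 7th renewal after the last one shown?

Feb 2 2034

Gaps: 2, 5, 2 days — not constant, but cyclic with period 2.
The events fall on every Thursday and Saturday.
Next Thursday: Jan 12 2034.
The following Saturday is Jan 14 2034.
Next Thursday: Jan 19 2034.
Next Saturday: Jan 21 2034.
The following Thursday is Jan 26 2034.
The following Saturday is Jan 28 2034.
The following Thursday is Feb 2 2034.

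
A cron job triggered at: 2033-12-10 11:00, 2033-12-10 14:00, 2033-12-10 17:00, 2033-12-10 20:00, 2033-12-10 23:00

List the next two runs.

2033-12-11 02:00, 2033-12-11 05:00

Spacing: 3, 3, 3, 3 h — constant 3 h.
2033-12-10 23:00 + 3 h = 2033-12-11 02:00.
2033-12-11 02:00 + 3 h = 2033-12-11 05:00.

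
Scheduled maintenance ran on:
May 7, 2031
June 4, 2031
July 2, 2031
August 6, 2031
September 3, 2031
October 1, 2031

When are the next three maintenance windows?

All dates are Wednesdays, 28, 28, 35, 28, 28 days apart.
Specifically, the 1st Wednesday of each month.
November 2031 — 1st Wednesday is November 5, 2031.
December 2031 — 1st Wednesday is December 3, 2031.
1st Wednesday of January 2032: January 7, 2032.

November 5, 2031; December 3, 2031; January 7, 2032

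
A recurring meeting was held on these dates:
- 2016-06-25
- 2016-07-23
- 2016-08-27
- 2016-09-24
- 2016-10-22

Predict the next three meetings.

All dates are Saturdays, 28, 35, 28, 28 days apart.
Specifically, the 4th Saturday of each month.
November 2016 — 4th Saturday is 2016-11-26.
4th Saturday of December 2016: 2016-12-24.
January 2017 — 4th Saturday is 2017-01-28.

2016-11-26, 2016-12-24, 2017-01-28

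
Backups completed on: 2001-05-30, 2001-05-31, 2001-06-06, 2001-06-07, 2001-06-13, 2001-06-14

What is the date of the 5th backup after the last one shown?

Every event lands on a Wednesday or Thursday (gaps cycle 1, 6, 1, 6, 1).
So the schedule is: every Wednesday and Thursday.
The following Wednesday is 2001-06-20.
The following Thursday is 2001-06-21.
The following Wednesday is 2001-06-27.
Next Thursday: 2001-06-28.
Next Wednesday: 2001-07-04.

2001-07-04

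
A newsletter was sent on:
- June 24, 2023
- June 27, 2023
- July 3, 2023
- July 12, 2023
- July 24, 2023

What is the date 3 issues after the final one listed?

September 16, 2023

Intervals are 3, 6, 9, 12 days — an arithmetic progression with common difference 3.
Next gap: 15 days. July 24, 2023 + 15 days = August 8, 2023.
Next gap: 18 days. August 8, 2023 + 18 days = August 26, 2023.
Next gap: 21 days. August 26, 2023 + 21 days = September 16, 2023.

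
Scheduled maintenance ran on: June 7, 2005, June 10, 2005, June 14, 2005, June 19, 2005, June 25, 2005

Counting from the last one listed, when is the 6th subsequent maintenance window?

August 21, 2005

Intervals are 3, 4, 5, 6 days — an arithmetic progression with common difference 1.
Next gap: 7 days. June 25, 2005 + 7 days = July 2, 2005.
Next gap: 8 days. July 2, 2005 + 8 days = July 10, 2005.
Next gap: 9 days. July 10, 2005 + 9 days = July 19, 2005.
Next gap: 10 days. July 19, 2005 + 10 days = July 29, 2005.
Next gap: 11 days. July 29, 2005 + 11 days = August 9, 2005.
Next gap: 12 days. August 9, 2005 + 12 days = August 21, 2005.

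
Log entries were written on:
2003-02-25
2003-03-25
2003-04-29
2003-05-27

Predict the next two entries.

Every date is a Tuesday; gaps 28, 35, 28 days.
Each is the last Tuesday of its month (at least one falls on the 29th or later, ruling out '4th Tuesday').
June 2003 ends with Tuesday 2003-06-24.
July 2003 ends with Tuesday 2003-07-29.

2003-06-24, 2003-07-29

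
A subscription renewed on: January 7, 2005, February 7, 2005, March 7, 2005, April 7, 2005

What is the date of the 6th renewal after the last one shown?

October 7, 2005

Gaps: 31, 28, 31 days — not constant. Every event is on the 7th of the month.
Pattern: the 7th of each month.
Next: May 2005 → May 7, 2005.
June 2005: June 7, 2005.
Next: July 2005 → July 7, 2005.
Next: August 2005 → August 7, 2005.
September 2005: September 7, 2005.
Next: October 2005 → October 7, 2005.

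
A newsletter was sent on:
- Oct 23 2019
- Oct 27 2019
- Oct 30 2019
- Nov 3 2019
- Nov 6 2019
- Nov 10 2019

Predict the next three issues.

Nov 13 2019, Nov 17 2019, Nov 20 2019

Gaps: 4, 3, 4, 3, 4 days — not constant, but cyclic with period 2.
The events fall on every Wednesday and Sunday.
Next Wednesday: Nov 13 2019.
Next Sunday: Nov 17 2019.
Next Wednesday: Nov 20 2019.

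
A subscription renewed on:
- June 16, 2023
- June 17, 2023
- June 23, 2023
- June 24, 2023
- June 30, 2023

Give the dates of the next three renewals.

July 1, 2023; July 7, 2023; July 8, 2023

Gaps: 1, 6, 1, 6 days — not constant, but cyclic with period 2.
The events fall on every Friday and Saturday.
The following Saturday is July 1, 2023.
The following Friday is July 7, 2023.
The following Saturday is July 8, 2023.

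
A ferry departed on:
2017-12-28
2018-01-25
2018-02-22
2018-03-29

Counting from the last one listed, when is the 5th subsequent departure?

Every date is a Thursday; gaps 28, 28, 35 days.
Each is the last Thursday of its month (at least one falls on the 29th or later, ruling out '4th Thursday').
April 2018 ends with Thursday 2018-04-26.
Last Thursday of May 2018: 2018-05-31.
Last Thursday of June 2018: 2018-06-28.
July 2018 ends with Thursday 2018-07-26.
August 2018 ends with Thursday 2018-08-30.

2018-08-30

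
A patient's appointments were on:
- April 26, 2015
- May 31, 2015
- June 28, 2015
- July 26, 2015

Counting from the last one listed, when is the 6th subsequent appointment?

These are Sundays with 35, 28, 28-day gaps.
Each is the final Sunday of its month — May 31, 2015 is past the 28th, so '4th Sunday' doesn't fit.
August 2015 ends with Sunday August 30, 2015.
September 2015 ends with Sunday September 27, 2015.
October 2015 ends with Sunday October 25, 2015.
November 2015 ends with Sunday November 29, 2015.
December 2015 ends with Sunday December 27, 2015.
January 2016 ends with Sunday January 31, 2016.

January 31, 2016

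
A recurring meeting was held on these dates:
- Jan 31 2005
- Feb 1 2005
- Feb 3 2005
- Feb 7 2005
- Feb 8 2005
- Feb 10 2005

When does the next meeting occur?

Feb 14 2005

Gaps: 1, 2, 4, 1, 2 days — not constant, but cyclic with period 3.
The events fall on every Monday, Tuesday and Thursday.
Next Monday: Feb 14 2005.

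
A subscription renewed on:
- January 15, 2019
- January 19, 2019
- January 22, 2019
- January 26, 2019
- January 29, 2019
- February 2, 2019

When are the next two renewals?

Gaps: 4, 3, 4, 3, 4 days — not constant, but cyclic with period 2.
The events fall on every Tuesday and Saturday.
The following Tuesday is February 5, 2019.
Next Saturday: February 9, 2019.

February 5, 2019; February 9, 2019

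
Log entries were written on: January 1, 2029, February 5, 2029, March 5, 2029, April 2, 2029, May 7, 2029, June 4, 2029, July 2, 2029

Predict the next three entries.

Gaps: 35, 28, 28, 35, 28, 28 days — a mix of 28 and 35. Every date is a Monday.
Each is the 1st Monday of its month.
1st Monday of August 2029: August 6, 2029.
September 2029 — 1st Monday is September 3, 2029.
October 2029 — 1st Monday is October 1, 2029.

August 6, 2029; September 3, 2029; October 1, 2029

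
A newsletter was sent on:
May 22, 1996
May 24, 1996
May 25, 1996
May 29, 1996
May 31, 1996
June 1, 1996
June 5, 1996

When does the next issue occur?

June 7, 1996

The gap pattern 2, 1, 4, 2, 1, 4 repeats every 3 events.
These are the Wednesdays, Fridays and Saturdays of each week.
The following Friday is June 7, 1996.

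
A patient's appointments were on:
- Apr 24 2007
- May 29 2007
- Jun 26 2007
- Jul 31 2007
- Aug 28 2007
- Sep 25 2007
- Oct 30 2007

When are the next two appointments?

Every date is a Tuesday; gaps 35, 28, 35, 28, 28, 35 days.
Each is the last Tuesday of its month (at least one falls on the 29th or later, ruling out '4th Tuesday').
November 2007 ends with Tuesday Nov 27 2007.
December 2007 ends with Tuesday Dec 25 2007.

Nov 27 2007, Dec 25 2007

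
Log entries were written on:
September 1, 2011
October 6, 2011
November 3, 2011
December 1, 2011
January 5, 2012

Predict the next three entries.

February 2, 2012; March 1, 2012; April 5, 2012

All dates are Thursdays, 35, 28, 28, 35 days apart.
Specifically, the 1st Thursday of each month.
1st Thursday of February 2012: February 2, 2012.
1st Thursday of March 2012: March 1, 2012.
1st Thursday of April 2012: April 5, 2012.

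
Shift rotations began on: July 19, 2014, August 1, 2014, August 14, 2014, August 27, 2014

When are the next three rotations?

September 9, 2014; September 22, 2014; October 5, 2014

Every event comes 13 days after the last (13, 13, 13).
August 27, 2014 + 13 days = September 9, 2014.
September 9, 2014 + 13 days = September 22, 2014.
September 22, 2014 + 13 days = October 5, 2014.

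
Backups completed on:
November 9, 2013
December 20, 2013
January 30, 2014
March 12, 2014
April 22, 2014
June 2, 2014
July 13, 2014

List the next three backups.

The spacing is 41, 41, 41, 41, 41, 41 days — always 41 days.
July 13, 2014 + 41 days = August 23, 2014.
August 23, 2014 + 41 days = October 3, 2014.
October 3, 2014 + 41 days = November 13, 2014.

August 23, 2014; October 3, 2014; November 13, 2014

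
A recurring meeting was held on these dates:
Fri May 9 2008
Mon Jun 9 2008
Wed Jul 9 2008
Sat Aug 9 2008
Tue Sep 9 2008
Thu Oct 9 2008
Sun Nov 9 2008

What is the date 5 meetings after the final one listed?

Thu Apr 9 2009

The day-of-month is always 9 (31, 30, 31, 31, 30, 31 days between events).
So this recurs on the 9th of each month.
Next: December 2008 → Tue Dec 9 2008.
January 2009: Fri Jan 9 2009.
Next: February 2009 → Mon Feb 9 2009.
March 2009: Mon Mar 9 2009.
Next: April 2009 → Thu Apr 9 2009.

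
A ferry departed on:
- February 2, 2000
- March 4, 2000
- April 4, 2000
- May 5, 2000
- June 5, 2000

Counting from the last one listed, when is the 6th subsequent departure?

December 8, 2000

Every event comes 31 days after the last (31, 31, 31, 31).
June 5, 2000 + 31 days = July 6, 2000.
July 6, 2000 + 31 days = August 6, 2000.
August 6, 2000 + 31 days = September 6, 2000.
September 6, 2000 + 31 days = October 7, 2000.
October 7, 2000 + 31 days = November 7, 2000.
November 7, 2000 + 31 days = December 8, 2000.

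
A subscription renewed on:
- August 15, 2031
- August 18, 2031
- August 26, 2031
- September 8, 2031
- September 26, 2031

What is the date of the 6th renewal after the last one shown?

April 26, 2032

Gaps: 3, 8, 13, 18 days — each gap is 5 larger than the previous one.
Next gap: 23 days. September 26, 2031 + 23 days = October 19, 2031.
Next gap: 28 days. October 19, 2031 + 28 days = November 16, 2031.
Next gap: 33 days. November 16, 2031 + 33 days = December 19, 2031.
Next gap: 38 days. December 19, 2031 + 38 days = January 26, 2032.
Next gap: 43 days. January 26, 2032 + 43 days = March 9, 2032.
Next gap: 48 days. March 9, 2032 + 48 days = April 26, 2032.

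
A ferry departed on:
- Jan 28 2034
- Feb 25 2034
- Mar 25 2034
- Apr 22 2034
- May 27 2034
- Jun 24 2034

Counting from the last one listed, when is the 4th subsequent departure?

Gaps: 28, 28, 28, 35, 28 days — a mix of 28 and 35. Every date is a Saturday.
Each is the 4th Saturday of its month.
4th Saturday of July 2034: Jul 22 2034.
August 2034 — 4th Saturday is Aug 26 2034.
September 2034 — 4th Saturday is Sep 23 2034.
4th Saturday of October 2034: Oct 28 2034.

Oct 28 2034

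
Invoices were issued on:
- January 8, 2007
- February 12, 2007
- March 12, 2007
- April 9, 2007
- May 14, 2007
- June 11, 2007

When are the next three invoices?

All dates are Mondays, 35, 28, 28, 35, 28 days apart.
Specifically, the 2nd Monday of each month.
July 2007 — 2nd Monday is July 9, 2007.
2nd Monday of August 2007: August 13, 2007.
September 2007 — 2nd Monday is September 10, 2007.

July 9, 2007; August 13, 2007; September 10, 2007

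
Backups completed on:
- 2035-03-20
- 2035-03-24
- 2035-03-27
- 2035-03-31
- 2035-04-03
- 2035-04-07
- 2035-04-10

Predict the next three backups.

2035-04-14, 2035-04-17, 2035-04-21

Gaps: 4, 3, 4, 3, 4, 3 days — not constant, but cyclic with period 2.
The events fall on every Tuesday and Saturday.
Next Saturday: 2035-04-14.
Next Tuesday: 2035-04-17.
The following Saturday is 2035-04-21.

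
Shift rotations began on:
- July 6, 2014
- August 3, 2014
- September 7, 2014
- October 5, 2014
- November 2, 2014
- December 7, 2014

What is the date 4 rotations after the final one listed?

April 5, 2015

Gaps: 28, 35, 28, 28, 35 days — a mix of 28 and 35. Every date is a Sunday.
Each is the 1st Sunday of its month.
January 2015 — 1st Sunday is January 4, 2015.
February 2015 — 1st Sunday is February 1, 2015.
March 2015 — 1st Sunday is March 1, 2015.
April 2015 — 1st Sunday is April 5, 2015.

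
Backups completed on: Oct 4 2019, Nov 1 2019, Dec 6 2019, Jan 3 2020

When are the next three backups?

Feb 7 2020, Mar 6 2020, Apr 3 2020

All dates are Fridays, 28, 35, 28 days apart.
Specifically, the 1st Friday of each month.
1st Friday of February 2020: Feb 7 2020.
1st Friday of March 2020: Mar 6 2020.
1st Friday of April 2020: Apr 3 2020.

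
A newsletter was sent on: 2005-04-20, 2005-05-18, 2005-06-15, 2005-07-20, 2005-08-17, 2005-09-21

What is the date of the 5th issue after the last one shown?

These are Wednesdays at 28- or 35-day spacing (28, 28, 35, 28, 35).
The pattern: 3rd Wednesday of the month.
3rd Wednesday of October 2005: 2005-10-19.
3rd Wednesday of November 2005: 2005-11-16.
December 2005 — 3rd Wednesday is 2005-12-21.
January 2006 — 3rd Wednesday is 2006-01-18.
3rd Wednesday of February 2006: 2006-02-15.

2006-02-15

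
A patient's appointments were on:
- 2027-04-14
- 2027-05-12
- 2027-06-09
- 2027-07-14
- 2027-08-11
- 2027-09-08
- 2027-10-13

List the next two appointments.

2027-11-10, 2027-12-08

These are Wednesdays at 28- or 35-day spacing (28, 28, 35, 28, 28, 35).
The pattern: 2nd Wednesday of the month.
November 2027 — 2nd Wednesday is 2027-11-10.
December 2027 — 2nd Wednesday is 2027-12-08.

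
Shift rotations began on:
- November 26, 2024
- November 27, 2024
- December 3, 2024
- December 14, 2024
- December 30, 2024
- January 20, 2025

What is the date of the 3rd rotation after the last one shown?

Gaps: 1, 6, 11, 16, 21 days — each gap is 5 larger than the previous one.
Next gap: 26 days. January 20, 2025 + 26 days = February 15, 2025.
Next gap: 31 days. February 15, 2025 + 31 days = March 18, 2025.
Next gap: 36 days. March 18, 2025 + 36 days = April 23, 2025.

April 23, 2025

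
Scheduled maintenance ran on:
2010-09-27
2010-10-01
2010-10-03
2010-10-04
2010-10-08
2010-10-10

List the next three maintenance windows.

Every event lands on a Monday or Friday or Sunday (gaps cycle 4, 2, 1, 4, 2).
So the schedule is: every Monday, Friday and Sunday.
Next Monday: 2010-10-11.
Next Friday: 2010-10-15.
Next Sunday: 2010-10-17.

2010-10-11, 2010-10-15, 2010-10-17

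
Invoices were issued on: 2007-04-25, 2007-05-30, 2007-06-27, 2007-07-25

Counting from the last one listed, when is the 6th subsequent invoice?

All Wednesdays; the gaps (35, 28, 28) vary with month length.
This is the last Wednesday of each month.
Last Wednesday of August 2007: 2007-08-29.
Last Wednesday of September 2007: 2007-09-26.
Last Wednesday of October 2007: 2007-10-31.
Last Wednesday of November 2007: 2007-11-28.
Last Wednesday of December 2007: 2007-12-26.
Last Wednesday of January 2008: 2008-01-30.

2008-01-30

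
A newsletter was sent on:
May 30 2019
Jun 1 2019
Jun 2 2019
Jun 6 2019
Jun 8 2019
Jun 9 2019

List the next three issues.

Jun 13 2019, Jun 15 2019, Jun 16 2019

Gaps: 2, 1, 4, 2, 1 days — not constant, but cyclic with period 3.
The events fall on every Thursday, Saturday and Sunday.
Next Thursday: Jun 13 2019.
The following Saturday is Jun 15 2019.
Next Sunday: Jun 16 2019.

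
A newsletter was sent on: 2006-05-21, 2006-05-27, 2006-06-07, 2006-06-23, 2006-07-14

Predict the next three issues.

2006-08-09, 2006-09-09, 2006-10-15

Gaps: 6, 11, 16, 21 days — each gap is 5 larger than the previous one.
Next gap: 26 days. 2006-07-14 + 26 days = 2006-08-09.
Next gap: 31 days. 2006-08-09 + 31 days = 2006-09-09.
Next gap: 36 days. 2006-09-09 + 36 days = 2006-10-15.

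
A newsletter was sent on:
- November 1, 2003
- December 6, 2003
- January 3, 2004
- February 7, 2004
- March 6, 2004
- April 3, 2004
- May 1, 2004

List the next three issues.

All dates are Saturdays, 35, 28, 35, 28, 28, 28 days apart.
Specifically, the 1st Saturday of each month.
1st Saturday of June 2004: June 5, 2004.
1st Saturday of July 2004: July 3, 2004.
August 2004 — 1st Saturday is August 7, 2004.

June 5, 2004; July 3, 2004; August 7, 2004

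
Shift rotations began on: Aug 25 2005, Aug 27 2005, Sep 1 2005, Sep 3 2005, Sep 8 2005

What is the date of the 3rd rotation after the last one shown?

Gaps: 2, 5, 2, 5 days — not constant, but cyclic with period 2.
The events fall on every Thursday and Saturday.
Next Saturday: Sep 10 2005.
The following Thursday is Sep 15 2005.
Next Saturday: Sep 17 2005.

Sep 17 2005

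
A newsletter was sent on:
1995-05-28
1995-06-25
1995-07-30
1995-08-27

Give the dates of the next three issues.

1995-09-24, 1995-10-29, 1995-11-26

These are Sundays with 28, 35, 28-day gaps.
Each is the final Sunday of its month — 1995-07-30 is past the 28th, so '4th Sunday' doesn't fit.
Last Sunday of September 1995: 1995-09-24.
October 1995 ends with Sunday 1995-10-29.
November 1995 ends with Sunday 1995-11-26.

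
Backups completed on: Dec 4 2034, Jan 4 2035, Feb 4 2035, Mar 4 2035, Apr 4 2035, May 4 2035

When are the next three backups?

Jun 4 2035, Jul 4 2035, Aug 4 2035

The day-of-month is always 4 (31, 31, 28, 31, 30 days between events).
So this recurs on the 4th of each month.
Next: June 2035 → Jun 4 2035.
Next: July 2035 → Jul 4 2035.
Next: August 2035 → Aug 4 2035.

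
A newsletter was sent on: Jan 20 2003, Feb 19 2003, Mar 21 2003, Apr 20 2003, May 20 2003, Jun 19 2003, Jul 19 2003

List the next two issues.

Every event comes 30 days after the last (30, 30, 30, 30, 30, 30).
Jul 19 2003 + 30 days = Aug 18 2003.
Aug 18 2003 + 30 days = Sep 17 2003.

Aug 18 2003, Sep 17 2003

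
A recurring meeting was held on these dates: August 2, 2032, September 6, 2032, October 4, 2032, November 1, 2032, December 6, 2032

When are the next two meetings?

These are Mondays at 28- or 35-day spacing (35, 28, 28, 35).
The pattern: 1st Monday of the month.
1st Monday of January 2033: January 3, 2033.
February 2033 — 1st Monday is February 7, 2033.

January 3, 2033; February 7, 2033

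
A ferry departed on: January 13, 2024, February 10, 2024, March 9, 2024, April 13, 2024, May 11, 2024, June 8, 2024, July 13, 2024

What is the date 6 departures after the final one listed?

Gaps: 28, 28, 35, 28, 28, 35 days — a mix of 28 and 35. Every date is a Saturday.
Each is the 2nd Saturday of its month.
2nd Saturday of August 2024: August 10, 2024.
2nd Saturday of September 2024: September 14, 2024.
2nd Saturday of October 2024: October 12, 2024.
November 2024 — 2nd Saturday is November 9, 2024.
2nd Saturday of December 2024: December 14, 2024.
January 2025 — 2nd Saturday is January 11, 2025.

January 11, 2025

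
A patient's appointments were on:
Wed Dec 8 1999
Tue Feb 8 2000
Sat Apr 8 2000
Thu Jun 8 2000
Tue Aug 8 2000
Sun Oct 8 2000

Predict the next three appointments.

The day-of-month is always 8 (62, 60, 61, 61, 61 days between events).
So this recurs on the 8th of every 2 months.
Next: December 2000 → Fri Dec 8 2000.
February 2001: Thu Feb 8 2001.
Next: April 2001 → Sun Apr 8 2001.

Fri Dec 8 2000, Thu Feb 8 2001, Sun Apr 8 2001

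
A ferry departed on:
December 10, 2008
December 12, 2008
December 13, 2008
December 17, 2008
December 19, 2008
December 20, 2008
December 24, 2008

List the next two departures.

December 26, 2008; December 27, 2008

The gap pattern 2, 1, 4, 2, 1, 4 repeats every 3 events.
These are the Wednesdays, Fridays and Saturdays of each week.
The following Friday is December 26, 2008.
The following Saturday is December 27, 2008.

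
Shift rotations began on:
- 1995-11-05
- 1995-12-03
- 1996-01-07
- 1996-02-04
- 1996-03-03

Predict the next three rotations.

These are Sundays at 28- or 35-day spacing (28, 35, 28, 28).
The pattern: 1st Sunday of the month.
April 1996 — 1st Sunday is 1996-04-07.
1st Sunday of May 1996: 1996-05-05.
1st Sunday of June 1996: 1996-06-02.

1996-04-07, 1996-05-05, 1996-06-02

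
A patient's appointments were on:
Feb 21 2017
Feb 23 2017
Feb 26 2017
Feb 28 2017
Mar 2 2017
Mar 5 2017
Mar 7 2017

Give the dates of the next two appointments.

Gaps: 2, 3, 2, 2, 3, 2 days — not constant, but cyclic with period 3.
The events fall on every Tuesday, Thursday and Sunday.
Next Thursday: Mar 9 2017.
The following Sunday is Mar 12 2017.

Mar 9 2017, Mar 12 2017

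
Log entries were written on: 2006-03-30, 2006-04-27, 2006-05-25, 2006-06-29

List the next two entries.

2006-07-27, 2006-08-31

Every date is a Thursday; gaps 28, 28, 35 days.
Each is the last Thursday of its month (at least one falls on the 29th or later, ruling out '4th Thursday').
Last Thursday of July 2006: 2006-07-27.
Last Thursday of August 2006: 2006-08-31.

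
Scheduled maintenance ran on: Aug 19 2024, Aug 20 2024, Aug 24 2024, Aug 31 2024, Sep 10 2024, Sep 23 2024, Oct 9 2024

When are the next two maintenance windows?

Gaps: 1, 4, 7, 10, 13, 16 days — each gap is 3 larger than the previous one.
Next gap: 19 days. Oct 9 2024 + 19 days = Oct 28 2024.
Next gap: 22 days. Oct 28 2024 + 22 days = Nov 19 2024.

Oct 28 2024, Nov 19 2024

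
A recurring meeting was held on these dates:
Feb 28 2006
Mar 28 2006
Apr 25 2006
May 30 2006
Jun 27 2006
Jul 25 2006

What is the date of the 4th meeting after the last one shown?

Nov 28 2006

All Tuesdays; the gaps (28, 28, 35, 28, 28) vary with month length.
This is the last Tuesday of each month.
Last Tuesday of August 2006: Aug 29 2006.
Last Tuesday of September 2006: Sep 26 2006.
October 2006 ends with Tuesday Oct 31 2006.
November 2006 ends with Tuesday Nov 28 2006.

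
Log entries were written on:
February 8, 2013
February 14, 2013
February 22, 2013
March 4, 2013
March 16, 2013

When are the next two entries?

The spacing grows by 2 each time: 6, 8, 10, 12 days.
Next gap: 14 days. March 16, 2013 + 14 days = March 30, 2013.
Next gap: 16 days. March 30, 2013 + 16 days = April 15, 2013.

March 30, 2013; April 15, 2013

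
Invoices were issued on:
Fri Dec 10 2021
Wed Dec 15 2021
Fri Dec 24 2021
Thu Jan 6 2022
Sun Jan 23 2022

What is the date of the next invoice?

The spacing grows by 4 each time: 5, 9, 13, 17 days.
Next gap: 21 days. Sun Jan 23 2022 + 21 days = Sun Feb 13 2022.

Sun Feb 13 2022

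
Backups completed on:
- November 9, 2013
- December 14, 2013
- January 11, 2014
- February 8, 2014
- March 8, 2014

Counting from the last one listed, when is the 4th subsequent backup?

July 12, 2014

These are Saturdays at 28- or 35-day spacing (35, 28, 28, 28).
The pattern: 2nd Saturday of the month.
April 2014 — 2nd Saturday is April 12, 2014.
2nd Saturday of May 2014: May 10, 2014.
2nd Saturday of June 2014: June 14, 2014.
July 2014 — 2nd Saturday is July 12, 2014.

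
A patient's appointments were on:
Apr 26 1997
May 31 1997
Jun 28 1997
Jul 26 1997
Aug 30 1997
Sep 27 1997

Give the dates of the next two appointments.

All Saturdays; the gaps (35, 28, 28, 35, 28) vary with month length.
This is the last Saturday of each month.
October 1997 ends with Saturday Oct 25 1997.
Last Saturday of November 1997: Nov 29 1997.

Oct 25 1997, Nov 29 1997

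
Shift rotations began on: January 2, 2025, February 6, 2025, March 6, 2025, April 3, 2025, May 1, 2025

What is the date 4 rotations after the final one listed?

September 4, 2025

Gaps: 35, 28, 28, 28 days — a mix of 28 and 35. Every date is a Thursday.
Each is the 1st Thursday of its month.
June 2025 — 1st Thursday is June 5, 2025.
1st Thursday of July 2025: July 3, 2025.
August 2025 — 1st Thursday is August 7, 2025.
1st Thursday of September 2025: September 4, 2025.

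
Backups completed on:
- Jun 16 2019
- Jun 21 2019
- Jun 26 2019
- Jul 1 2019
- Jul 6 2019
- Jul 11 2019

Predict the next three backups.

The spacing is 5, 5, 5, 5, 5 days — always 5 days.
Jul 11 2019 + 5 days = Jul 16 2019.
Jul 16 2019 + 5 days = Jul 21 2019.
Jul 21 2019 + 5 days = Jul 26 2019.

Jul 16 2019, Jul 21 2019, Jul 26 2019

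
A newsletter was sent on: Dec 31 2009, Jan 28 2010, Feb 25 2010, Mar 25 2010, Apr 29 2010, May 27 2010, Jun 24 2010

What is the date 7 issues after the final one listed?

These are Thursdays with 28, 28, 28, 35, 28, 28-day gaps.
Each is the final Thursday of its month — Dec 31 2009 is past the 28th, so '4th Thursday' doesn't fit.
Last Thursday of July 2010: Jul 29 2010.
Last Thursday of August 2010: Aug 26 2010.
September 2010 ends with Thursday Sep 30 2010.
October 2010 ends with Thursday Oct 28 2010.
November 2010 ends with Thursday Nov 25 2010.
Last Thursday of December 2010: Dec 30 2010.
Last Thursday of January 2011: Jan 27 2011.

Jan 27 2011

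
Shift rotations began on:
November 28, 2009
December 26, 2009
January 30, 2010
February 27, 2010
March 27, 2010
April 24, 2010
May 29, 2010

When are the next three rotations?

June 26, 2010; July 31, 2010; August 28, 2010

All Saturdays; the gaps (28, 35, 28, 28, 28, 35) vary with month length.
This is the last Saturday of each month.
June 2010 ends with Saturday June 26, 2010.
July 2010 ends with Saturday July 31, 2010.
August 2010 ends with Saturday August 28, 2010.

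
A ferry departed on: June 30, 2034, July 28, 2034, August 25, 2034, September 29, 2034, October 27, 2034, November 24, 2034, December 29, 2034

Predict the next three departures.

January 26, 2035; February 23, 2035; March 30, 2035

All Fridays; the gaps (28, 28, 35, 28, 28, 35) vary with month length.
This is the last Friday of each month.
January 2035 ends with Friday January 26, 2035.
Last Friday of February 2035: February 23, 2035.
Last Friday of March 2035: March 30, 2035.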